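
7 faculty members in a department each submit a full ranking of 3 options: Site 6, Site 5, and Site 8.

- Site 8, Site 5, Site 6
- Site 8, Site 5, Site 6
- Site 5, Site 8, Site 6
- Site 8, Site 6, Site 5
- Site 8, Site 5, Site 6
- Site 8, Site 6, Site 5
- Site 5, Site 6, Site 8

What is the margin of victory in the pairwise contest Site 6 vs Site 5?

Ballots ranking Site 6 above Site 5: 2.
Ballots ranking Site 5 above Site 6: 5.
Site 5 wins 5–2, a margin of 3.

3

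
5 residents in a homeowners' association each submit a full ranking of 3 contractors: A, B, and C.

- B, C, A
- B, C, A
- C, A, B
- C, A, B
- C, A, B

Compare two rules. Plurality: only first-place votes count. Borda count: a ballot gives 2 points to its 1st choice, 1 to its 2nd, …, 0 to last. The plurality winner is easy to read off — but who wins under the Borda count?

Plurality first-place counts: A 0, B 2, C 3 → C.
Borda totals: A 3, B 4, C 8 → C.

C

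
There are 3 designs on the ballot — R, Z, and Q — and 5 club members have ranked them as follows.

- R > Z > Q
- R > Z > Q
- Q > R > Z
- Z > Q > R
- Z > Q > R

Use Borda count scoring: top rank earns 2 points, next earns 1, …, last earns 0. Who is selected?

Borda scores:
  R: 2 + 2 + 1 + 0 + 0 = 5
  Z: 1 + 1 + 0 + 2 + 2 = 6
  Q: 0 + 0 + 2 + 1 + 1 = 4
Z has the highest total.

Z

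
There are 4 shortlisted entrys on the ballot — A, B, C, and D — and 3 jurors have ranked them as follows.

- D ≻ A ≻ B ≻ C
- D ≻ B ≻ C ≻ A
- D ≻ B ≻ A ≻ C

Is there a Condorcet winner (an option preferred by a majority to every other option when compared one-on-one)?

Yes

Head-to-head results (3 voters total):
A vs B: B wins 2–1.
A vs C: A wins 2–1.
A vs D: D wins 3–0.
B vs C: B wins 3–0.
B vs D: D wins 3–0.
C vs D: D wins 3–0.
D beats each rival — A (3–0), B (3–0), C (3–0) — so D is the Condorcet winner.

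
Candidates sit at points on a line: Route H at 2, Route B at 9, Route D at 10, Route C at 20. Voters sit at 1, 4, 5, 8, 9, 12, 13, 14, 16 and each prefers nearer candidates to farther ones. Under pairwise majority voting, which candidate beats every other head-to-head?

With single-peaked preferences on a line, the Condorcet winner is the candidate closest to the median voter.
The median voter (position 9) is closest to Route B at 9.
Check: Route B vs Route D — voters closer to Route B: 5 of 9.

Route B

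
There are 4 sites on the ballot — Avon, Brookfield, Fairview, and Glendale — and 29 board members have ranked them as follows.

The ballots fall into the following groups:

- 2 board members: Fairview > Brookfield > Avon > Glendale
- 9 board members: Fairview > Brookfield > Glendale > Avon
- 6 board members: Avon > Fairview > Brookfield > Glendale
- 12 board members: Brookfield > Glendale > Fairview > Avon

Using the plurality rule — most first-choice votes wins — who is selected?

Brookfield

First-place vote totals:
  Avon: 6
  Brookfield: 12
  Fairview: 11
  Glendale: 0
Brookfield has the most first-place votes.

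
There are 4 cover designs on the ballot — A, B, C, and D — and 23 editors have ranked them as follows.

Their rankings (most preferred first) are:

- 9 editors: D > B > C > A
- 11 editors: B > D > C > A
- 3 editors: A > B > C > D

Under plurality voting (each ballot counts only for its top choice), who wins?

B

First-place vote totals:
  A: 3
  B: 11
  C: 0
  D: 9
B has the most first-place votes.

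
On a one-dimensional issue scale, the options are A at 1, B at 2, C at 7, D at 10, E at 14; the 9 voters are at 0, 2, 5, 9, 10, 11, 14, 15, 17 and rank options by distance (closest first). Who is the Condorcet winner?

D

With single-peaked preferences on a line, the Condorcet winner is the candidate closest to the median voter.
The median voter (position 10) is closest to D at 10.
Check: D vs E — voters closer to D: 6 of 9.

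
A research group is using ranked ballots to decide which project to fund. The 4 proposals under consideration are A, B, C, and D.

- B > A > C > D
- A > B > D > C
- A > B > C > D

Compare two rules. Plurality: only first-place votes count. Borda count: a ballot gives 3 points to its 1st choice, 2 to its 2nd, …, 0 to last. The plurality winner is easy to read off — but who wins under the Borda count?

Plurality first-place counts: A 2, B 1, C 0, D 0 → A.
Borda totals: A 8, B 7, C 2, D 1 → A.

A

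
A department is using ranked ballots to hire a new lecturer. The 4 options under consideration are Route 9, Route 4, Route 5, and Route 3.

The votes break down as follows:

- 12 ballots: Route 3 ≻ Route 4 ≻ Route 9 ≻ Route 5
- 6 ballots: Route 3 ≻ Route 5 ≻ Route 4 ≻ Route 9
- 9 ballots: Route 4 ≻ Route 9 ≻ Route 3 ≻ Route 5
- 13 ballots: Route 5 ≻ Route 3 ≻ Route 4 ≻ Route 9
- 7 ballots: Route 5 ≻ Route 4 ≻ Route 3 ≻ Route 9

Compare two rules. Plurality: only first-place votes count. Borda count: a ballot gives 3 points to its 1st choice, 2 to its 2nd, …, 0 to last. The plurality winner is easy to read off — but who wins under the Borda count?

Plurality first-place counts: Route 9 0, Route 4 9, Route 5 20, Route 3 18 → Route 5.
Borda totals: Route 9 30, Route 4 84, Route 5 72, Route 3 96 → Route 3.

Route 3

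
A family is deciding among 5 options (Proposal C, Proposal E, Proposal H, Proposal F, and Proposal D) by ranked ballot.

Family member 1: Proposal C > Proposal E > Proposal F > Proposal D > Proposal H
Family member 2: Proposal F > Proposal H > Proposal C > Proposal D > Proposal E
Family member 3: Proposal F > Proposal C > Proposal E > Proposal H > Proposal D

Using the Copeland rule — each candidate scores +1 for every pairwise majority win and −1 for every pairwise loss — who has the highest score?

Pairwise results:
  Proposal C vs Proposal E: Proposal C wins 3–0.
  Proposal C vs Proposal H: Proposal C wins 2–1.
  Proposal C vs Proposal F: Proposal F wins 2–1.
  Proposal C vs Proposal D: Proposal C wins 3–0.
  Proposal E vs Proposal H: Proposal E wins 2–1.
  Proposal E vs Proposal F: Proposal F wins 2–1.
  Proposal E vs Proposal D: Proposal E wins 2–1.
  Proposal H vs Proposal F: Proposal F wins 3–0.
  Proposal H vs Proposal D: Proposal H wins 2–1.
  Proposal F vs Proposal D: Proposal F wins 3–0.
Copeland scores (wins − losses):
  Proposal C: 3 − 1 = 2
  Proposal E: 2 − 2 = 0
  Proposal H: 1 − 3 = -2
  Proposal F: 4 − 0 = 4
  Proposal D: 0 − 4 = -4
Proposal F has the best Copeland score.

Proposal F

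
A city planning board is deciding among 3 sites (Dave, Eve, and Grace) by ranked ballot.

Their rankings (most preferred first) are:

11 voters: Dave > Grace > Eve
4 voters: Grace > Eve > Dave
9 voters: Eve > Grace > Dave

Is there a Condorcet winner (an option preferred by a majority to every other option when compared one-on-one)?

Yes

Head-to-head results (24 voters total):
Dave vs Eve: Eve wins 13–11.
Dave vs Grace: Grace wins 13–11.
Eve vs Grace: Grace wins 15–9.
Grace beats each rival — Dave (13–11), Eve (15–9) — so Grace is the Condorcet winner.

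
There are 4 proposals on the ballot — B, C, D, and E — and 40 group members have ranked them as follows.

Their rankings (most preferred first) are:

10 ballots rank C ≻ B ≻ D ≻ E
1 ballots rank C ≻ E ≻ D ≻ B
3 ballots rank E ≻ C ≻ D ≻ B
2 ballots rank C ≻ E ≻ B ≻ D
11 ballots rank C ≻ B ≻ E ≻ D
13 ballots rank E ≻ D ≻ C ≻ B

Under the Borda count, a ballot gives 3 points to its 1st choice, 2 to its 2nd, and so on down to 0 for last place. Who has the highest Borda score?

Borda scores:
  B: 10·2 + 0 + 3·0 + 2·1 + 11·2 + 13·0 = 44
  C: 10·3 + 3 + 3·2 + 2·3 + 11·3 + 13·1 = 91
  D: 10·1 + 1 + 3·1 + 2·0 + 11·0 + 13·2 = 40
  E: 10·0 + 2 + 3·3 + 2·2 + 11·1 + 13·3 = 65
C has the highest total.

C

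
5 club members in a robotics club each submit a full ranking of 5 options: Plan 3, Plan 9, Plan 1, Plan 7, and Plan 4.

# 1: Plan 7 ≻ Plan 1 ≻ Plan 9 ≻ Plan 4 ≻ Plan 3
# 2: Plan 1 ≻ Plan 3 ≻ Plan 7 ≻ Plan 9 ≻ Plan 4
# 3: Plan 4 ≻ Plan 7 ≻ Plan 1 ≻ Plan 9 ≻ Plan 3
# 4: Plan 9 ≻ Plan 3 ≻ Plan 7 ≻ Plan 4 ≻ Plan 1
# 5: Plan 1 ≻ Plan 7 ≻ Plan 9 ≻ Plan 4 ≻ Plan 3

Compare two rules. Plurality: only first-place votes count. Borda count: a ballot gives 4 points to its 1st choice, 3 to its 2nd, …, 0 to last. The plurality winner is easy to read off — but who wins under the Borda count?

Plurality first-place counts: Plan 3 0, Plan 9 1, Plan 1 2, Plan 7 1, Plan 4 1 → Plan 1.
Borda totals: Plan 3 6, Plan 9 10, Plan 1 13, Plan 7 14, Plan 4 7 → Plan 7.

Plan 7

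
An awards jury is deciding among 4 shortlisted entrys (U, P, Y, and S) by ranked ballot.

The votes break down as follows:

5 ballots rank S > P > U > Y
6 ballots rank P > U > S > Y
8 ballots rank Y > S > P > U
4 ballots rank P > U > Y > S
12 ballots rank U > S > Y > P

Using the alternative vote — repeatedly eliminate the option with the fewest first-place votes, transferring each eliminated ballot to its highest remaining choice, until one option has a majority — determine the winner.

P

Round 1: U 12, P 10, Y 8, S 5. S has the fewest and is eliminated.
Round 2: P 15, U 12, Y 8. Y has the fewest and is eliminated.
Round 3: P 23, U 12. P has a majority.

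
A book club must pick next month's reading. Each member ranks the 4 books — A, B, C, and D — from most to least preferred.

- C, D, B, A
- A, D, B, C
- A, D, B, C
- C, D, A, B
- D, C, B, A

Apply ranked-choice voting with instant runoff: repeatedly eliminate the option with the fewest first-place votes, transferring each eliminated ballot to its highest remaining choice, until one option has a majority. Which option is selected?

C

Round 1: A 2, C 2, D 1, B 0. B has the fewest and is eliminated.
Round 2: A 2, C 2, D 1. D has the fewest and is eliminated.
Round 3: C 3, A 2. C has a majority.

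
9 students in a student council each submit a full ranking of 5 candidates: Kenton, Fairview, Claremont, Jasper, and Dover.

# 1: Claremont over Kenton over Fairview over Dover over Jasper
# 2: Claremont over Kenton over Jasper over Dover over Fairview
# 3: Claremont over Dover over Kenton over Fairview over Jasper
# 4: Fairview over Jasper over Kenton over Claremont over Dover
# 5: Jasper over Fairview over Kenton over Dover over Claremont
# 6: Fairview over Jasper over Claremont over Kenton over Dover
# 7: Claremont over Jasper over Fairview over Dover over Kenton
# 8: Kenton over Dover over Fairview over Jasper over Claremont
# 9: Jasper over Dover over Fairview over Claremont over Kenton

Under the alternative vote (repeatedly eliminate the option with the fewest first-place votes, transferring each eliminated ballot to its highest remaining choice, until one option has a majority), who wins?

Fairview

Round 1: Claremont 4, Fairview 2, Jasper 2, Kenton 1, Dover 0. Dover has the fewest and is eliminated.
Round 2: Claremont 4, Fairview 2, Jasper 2, Kenton 1. Kenton has the fewest and is eliminated.
Round 3: Claremont 4, Fairview 3, Jasper 2. Jasper has the fewest and is eliminated.
Round 4: Fairview 5, Claremont 4. Fairview has a majority.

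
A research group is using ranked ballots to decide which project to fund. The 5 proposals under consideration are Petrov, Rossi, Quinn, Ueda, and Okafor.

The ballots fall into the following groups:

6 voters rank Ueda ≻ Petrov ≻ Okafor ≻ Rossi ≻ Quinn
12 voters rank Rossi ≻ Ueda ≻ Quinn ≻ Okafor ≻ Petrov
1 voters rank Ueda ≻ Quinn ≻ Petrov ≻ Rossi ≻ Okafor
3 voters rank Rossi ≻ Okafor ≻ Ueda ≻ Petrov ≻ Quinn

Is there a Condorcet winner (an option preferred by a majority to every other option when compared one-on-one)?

Head-to-head results (22 voters total):
Petrov vs Rossi: Rossi wins 15–7.
Petrov vs Quinn: Quinn wins 13–9.
Petrov vs Ueda: Ueda wins 22–0.
Petrov vs Okafor: Okafor wins 15–7.
Rossi vs Quinn: Rossi wins 21–1.
Rossi vs Ueda: Rossi wins 15–7.
Rossi vs Okafor: Rossi wins 16–6.
Quinn vs Ueda: Ueda wins 22–0.
Quinn vs Okafor: Quinn wins 13–9.
Ueda vs Okafor: Ueda wins 19–3.
Rossi beats each rival — Petrov (15–7), Quinn (21–1), Ueda (15–7), Okafor (16–6) — so Rossi is the Condorcet winner.

Yes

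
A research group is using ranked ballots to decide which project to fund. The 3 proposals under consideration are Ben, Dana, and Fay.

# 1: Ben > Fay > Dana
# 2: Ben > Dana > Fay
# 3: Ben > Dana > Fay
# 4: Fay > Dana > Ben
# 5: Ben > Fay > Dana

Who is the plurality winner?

Ben

First-place vote totals:
  Ben: 4
  Dana: 0
  Fay: 1
Ben has the most first-place votes.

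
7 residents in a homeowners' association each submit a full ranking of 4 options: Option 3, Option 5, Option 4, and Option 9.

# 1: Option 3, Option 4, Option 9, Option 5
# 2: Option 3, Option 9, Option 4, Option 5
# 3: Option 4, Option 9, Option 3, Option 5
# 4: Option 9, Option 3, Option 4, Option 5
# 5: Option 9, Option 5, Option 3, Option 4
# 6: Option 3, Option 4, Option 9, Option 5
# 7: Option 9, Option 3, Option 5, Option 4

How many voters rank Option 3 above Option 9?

Ballots ranking Option 3 above Option 9: 3.
Ballots ranking Option 9 above Option 3: 4.
So 3 of 7 voters prefer Option 3 to Option 9.

3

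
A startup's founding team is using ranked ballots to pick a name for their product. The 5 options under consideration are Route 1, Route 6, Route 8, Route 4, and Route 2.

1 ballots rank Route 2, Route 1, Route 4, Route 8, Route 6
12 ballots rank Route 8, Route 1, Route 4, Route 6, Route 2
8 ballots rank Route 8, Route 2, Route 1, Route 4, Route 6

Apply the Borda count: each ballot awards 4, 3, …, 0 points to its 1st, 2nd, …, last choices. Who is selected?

Route 8

Borda scores:
  Route 1: 3 + 12·3 + 8·2 = 55
  Route 6: 0 + 12·1 + 8·0 = 12
  Route 8: 1 + 12·4 + 8·4 = 81
  Route 4: 2 + 12·2 + 8·1 = 34
  Route 2: 4 + 12·0 + 8·3 = 28
Route 8 has the highest total.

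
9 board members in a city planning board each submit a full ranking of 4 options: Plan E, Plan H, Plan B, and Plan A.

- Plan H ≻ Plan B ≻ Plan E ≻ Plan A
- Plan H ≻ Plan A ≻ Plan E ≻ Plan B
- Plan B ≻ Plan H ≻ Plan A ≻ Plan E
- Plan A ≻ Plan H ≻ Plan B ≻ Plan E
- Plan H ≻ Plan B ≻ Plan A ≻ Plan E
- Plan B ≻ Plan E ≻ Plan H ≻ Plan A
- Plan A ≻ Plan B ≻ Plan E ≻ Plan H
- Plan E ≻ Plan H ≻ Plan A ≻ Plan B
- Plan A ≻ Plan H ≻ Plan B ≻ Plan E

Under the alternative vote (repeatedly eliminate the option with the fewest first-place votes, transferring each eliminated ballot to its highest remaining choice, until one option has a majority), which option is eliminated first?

Round 1: Plan H 3, Plan A 3, Plan B 2, Plan E 1. Plan E has the fewest and is eliminated.
Round 2: Plan H 4, Plan A 3, Plan B 2. Plan B has the fewest and is eliminated.
Round 3: Plan H 6, Plan A 3. Plan H has a majority.

Plan E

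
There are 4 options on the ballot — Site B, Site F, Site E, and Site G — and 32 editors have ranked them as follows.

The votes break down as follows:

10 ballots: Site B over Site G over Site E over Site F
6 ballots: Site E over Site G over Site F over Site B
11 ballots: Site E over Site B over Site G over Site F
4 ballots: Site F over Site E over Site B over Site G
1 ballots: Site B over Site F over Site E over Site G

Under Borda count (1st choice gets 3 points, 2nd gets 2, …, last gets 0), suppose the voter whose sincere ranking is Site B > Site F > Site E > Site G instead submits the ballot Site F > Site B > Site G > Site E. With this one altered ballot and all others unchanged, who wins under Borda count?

Borda totals with the altered ballot: Site B 58, Site F 21, Site E 69, Site G 44.
The winner is unchanged: still Site E.

Site E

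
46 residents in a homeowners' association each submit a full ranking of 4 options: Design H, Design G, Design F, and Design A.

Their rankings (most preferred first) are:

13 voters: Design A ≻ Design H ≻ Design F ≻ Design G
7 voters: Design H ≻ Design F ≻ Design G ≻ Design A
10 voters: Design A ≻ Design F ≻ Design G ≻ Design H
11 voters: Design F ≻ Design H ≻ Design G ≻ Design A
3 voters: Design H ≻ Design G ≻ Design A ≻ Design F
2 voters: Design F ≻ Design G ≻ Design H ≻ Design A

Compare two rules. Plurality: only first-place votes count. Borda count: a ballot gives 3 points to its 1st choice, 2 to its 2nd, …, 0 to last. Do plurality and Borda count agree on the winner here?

Plurality first-place counts: Design H 10, Design G 0, Design F 13, Design A 23 → Design A.
Borda totals: Design H 80, Design G 38, Design F 86, Design A 72 → Design F.
The two rules disagree: plurality picks Design A, Borda picks Design F.

No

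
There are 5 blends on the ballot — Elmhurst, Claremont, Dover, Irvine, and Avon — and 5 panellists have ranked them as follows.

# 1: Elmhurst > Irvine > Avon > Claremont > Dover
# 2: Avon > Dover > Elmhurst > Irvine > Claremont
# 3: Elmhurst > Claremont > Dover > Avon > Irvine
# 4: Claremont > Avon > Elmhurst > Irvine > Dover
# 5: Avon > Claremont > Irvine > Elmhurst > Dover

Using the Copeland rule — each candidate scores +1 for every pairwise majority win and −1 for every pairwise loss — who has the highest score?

Avon

Pairwise results:
  Elmhurst vs Claremont: Elmhurst wins 3–2.
  Elmhurst vs Dover: Elmhurst wins 4–1.
  Elmhurst vs Irvine: Elmhurst wins 4–1.
  Elmhurst vs Avon: Avon wins 3–2.
  Claremont vs Dover: Claremont wins 4–1.
  Claremont vs Irvine: Claremont wins 3–2.
  Claremont vs Avon: Avon wins 3–2.
  Dover vs Irvine: Irvine wins 3–2.
  Dover vs Avon: Avon wins 4–1.
  Irvine vs Avon: Avon wins 4–1.
Copeland scores (wins − losses):
  Elmhurst: 3 − 1 = 2
  Claremont: 2 − 2 = 0
  Dover: 0 − 4 = -4
  Irvine: 1 − 3 = -2
  Avon: 4 − 0 = 4
Avon has the best Copeland score.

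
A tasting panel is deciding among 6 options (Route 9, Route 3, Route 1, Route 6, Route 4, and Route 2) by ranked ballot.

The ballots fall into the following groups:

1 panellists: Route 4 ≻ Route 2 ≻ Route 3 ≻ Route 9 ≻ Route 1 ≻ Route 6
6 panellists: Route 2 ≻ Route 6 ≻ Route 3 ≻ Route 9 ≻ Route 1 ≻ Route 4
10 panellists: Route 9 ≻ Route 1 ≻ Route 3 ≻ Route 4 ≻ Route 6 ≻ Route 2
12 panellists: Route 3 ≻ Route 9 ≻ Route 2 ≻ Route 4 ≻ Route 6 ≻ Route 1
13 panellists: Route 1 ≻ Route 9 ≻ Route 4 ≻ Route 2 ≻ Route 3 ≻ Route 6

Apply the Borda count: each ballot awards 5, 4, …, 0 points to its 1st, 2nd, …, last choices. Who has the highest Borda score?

Borda scores:
  Route 9: 2 + 6·2 + 10·5 + 12·4 + 13·4 = 164
  Route 3: 3 + 6·3 + 10·3 + 12·5 + 13·1 = 124
  Route 1: 1 + 6·1 + 10·4 + 12·0 + 13·5 = 112
  Route 6: 0 + 6·4 + 10·1 + 12·1 + 13·0 = 46
  Route 4: 5 + 6·0 + 10·2 + 12·2 + 13·3 = 88
  Route 2: 4 + 6·5 + 10·0 + 12·3 + 13·2 = 96
Route 9 has the highest total.

Route 9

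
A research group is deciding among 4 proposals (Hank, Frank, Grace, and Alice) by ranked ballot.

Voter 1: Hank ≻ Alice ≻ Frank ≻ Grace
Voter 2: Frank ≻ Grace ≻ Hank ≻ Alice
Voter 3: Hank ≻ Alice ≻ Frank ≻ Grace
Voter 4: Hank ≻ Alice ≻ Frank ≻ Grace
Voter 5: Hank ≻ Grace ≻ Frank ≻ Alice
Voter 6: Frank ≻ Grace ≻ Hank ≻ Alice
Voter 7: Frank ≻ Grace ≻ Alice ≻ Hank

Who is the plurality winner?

First-place vote totals:
  Hank: 4
  Frank: 3
  Grace: 0
  Alice: 0
Hank has the most first-place votes.

Hank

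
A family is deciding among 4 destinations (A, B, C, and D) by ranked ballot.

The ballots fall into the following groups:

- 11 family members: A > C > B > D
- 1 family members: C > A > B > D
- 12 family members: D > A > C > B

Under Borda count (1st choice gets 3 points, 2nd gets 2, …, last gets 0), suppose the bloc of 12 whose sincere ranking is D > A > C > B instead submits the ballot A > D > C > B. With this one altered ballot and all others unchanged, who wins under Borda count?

A

Borda totals with the altered ballot: A 71, B 12, C 37, D 24.
The winner is unchanged: still A.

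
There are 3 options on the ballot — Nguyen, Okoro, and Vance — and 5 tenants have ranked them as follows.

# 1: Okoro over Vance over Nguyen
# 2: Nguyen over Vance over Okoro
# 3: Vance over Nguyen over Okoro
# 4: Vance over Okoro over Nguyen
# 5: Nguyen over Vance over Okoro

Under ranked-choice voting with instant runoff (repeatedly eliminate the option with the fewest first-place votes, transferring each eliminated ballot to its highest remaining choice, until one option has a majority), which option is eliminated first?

Okoro

Round 1: Nguyen 2, Vance 2, Okoro 1. Okoro has the fewest and is eliminated.
Round 2: Vance 3, Nguyen 2. Vance has a majority.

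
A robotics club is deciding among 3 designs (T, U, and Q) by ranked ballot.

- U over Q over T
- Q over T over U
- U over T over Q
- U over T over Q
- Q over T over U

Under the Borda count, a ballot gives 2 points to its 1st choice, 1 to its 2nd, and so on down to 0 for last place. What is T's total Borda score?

4

Borda scores:
  T: 0 + 1 + 1 + 1 + 1 = 4
  U: 2 + 0 + 2 + 2 + 0 = 6
  Q: 1 + 2 + 0 + 0 + 2 = 5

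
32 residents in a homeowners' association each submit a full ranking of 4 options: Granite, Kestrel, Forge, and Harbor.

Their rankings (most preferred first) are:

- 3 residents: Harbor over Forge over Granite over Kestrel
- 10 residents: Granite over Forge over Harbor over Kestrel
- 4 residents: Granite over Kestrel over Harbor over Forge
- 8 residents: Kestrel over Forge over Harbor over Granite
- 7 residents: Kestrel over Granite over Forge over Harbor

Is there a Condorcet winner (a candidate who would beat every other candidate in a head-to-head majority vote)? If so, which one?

Granite

Head-to-head results (32 voters total):
Granite vs Kestrel: Granite wins 17–15.
Granite vs Forge: Granite wins 21–11.
Granite vs Harbor: Granite wins 21–11.
Kestrel vs Forge: Kestrel wins 19–13.
Kestrel vs Harbor: Kestrel wins 19–13.
Forge vs Harbor: Forge wins 25–7.
Granite beats each rival — Kestrel (17–15), Forge (21–11), Harbor (21–11) — so Granite is the Condorcet winner.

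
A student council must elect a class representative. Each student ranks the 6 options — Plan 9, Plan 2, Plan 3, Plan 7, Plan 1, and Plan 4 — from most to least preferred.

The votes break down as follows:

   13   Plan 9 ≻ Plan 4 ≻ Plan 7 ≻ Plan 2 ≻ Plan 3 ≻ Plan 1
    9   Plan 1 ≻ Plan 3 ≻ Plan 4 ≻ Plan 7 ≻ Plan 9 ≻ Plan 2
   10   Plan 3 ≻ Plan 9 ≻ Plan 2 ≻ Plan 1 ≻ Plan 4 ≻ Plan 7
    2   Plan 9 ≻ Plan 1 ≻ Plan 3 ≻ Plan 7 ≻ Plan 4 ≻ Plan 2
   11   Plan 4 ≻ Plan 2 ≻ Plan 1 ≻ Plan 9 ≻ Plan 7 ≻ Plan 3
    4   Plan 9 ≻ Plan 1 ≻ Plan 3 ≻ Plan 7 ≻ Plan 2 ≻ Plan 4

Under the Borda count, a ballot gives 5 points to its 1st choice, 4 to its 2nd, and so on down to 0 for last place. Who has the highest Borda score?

Borda scores:
  Plan 9: 13·5 + 9·1 + 10·4 + 2·5 + 11·2 + 4·5 = 166
  Plan 2: 13·2 + 9·0 + 10·3 + 2·0 + 11·4 + 4·1 = 104
  Plan 3: 13·1 + 9·4 + 10·5 + 2·3 + 11·0 + 4·3 = 117
  Plan 7: 13·3 + 9·2 + 10·0 + 2·2 + 11·1 + 4·2 = 80
  Plan 1: 13·0 + 9·5 + 10·2 + 2·4 + 11·3 + 4·4 = 122
  Plan 4: 13·4 + 9·3 + 10·1 + 2·1 + 11·5 + 4·0 = 146
Plan 9 has the highest total.

Plan 9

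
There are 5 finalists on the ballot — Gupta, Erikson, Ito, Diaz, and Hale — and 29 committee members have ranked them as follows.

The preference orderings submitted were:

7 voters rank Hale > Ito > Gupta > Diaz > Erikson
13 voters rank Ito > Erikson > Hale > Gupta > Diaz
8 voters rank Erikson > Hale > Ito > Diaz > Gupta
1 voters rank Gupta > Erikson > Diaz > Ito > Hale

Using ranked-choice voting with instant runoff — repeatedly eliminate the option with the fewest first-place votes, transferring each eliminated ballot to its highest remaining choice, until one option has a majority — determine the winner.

Ito

Round 1: Ito 13, Erikson 8, Hale 7, Gupta 1, Diaz 0. Diaz has the fewest and is eliminated.
Round 2: Ito 13, Erikson 8, Hale 7, Gupta 1. Gupta has the fewest and is eliminated.
Round 3: Ito 13, Erikson 9, Hale 7. Hale has the fewest and is eliminated.
Round 4: Ito 20, Erikson 9. Ito has a majority.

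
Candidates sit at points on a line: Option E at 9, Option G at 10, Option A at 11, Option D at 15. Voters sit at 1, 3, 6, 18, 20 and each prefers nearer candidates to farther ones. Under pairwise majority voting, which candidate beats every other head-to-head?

Option E

With single-peaked preferences on a line, the Condorcet winner is the candidate closest to the median voter.
The median voter (position 6) is closest to Option E at 9.
Check: Option E vs Option D — voters closer to Option E: 3 of 5.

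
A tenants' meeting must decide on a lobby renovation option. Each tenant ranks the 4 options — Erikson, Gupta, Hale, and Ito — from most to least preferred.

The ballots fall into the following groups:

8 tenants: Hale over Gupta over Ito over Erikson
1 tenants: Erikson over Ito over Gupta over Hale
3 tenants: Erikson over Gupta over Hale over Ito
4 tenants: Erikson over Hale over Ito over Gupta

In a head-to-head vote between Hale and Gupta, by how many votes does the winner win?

Ballots ranking Hale above Gupta: 8+4 = 12.
Ballots ranking Gupta above Hale: 1+3 = 4.
Hale wins 12–4, a margin of 8.

8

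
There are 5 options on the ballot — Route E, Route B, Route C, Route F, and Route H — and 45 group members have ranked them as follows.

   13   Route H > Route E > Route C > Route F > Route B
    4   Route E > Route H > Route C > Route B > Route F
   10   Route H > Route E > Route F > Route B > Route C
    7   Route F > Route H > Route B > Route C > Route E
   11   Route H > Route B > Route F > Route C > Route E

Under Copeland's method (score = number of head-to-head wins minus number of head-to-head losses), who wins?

Route H

Pairwise results:
  Route E vs Route B: Route E wins 27–18.
  Route E vs Route C: Route E wins 27–18.
  Route E vs Route F: Route E wins 27–18.
  Route E vs Route H: Route H wins 41–4.
  Route B vs Route C: Route B wins 28–17.
  Route B vs Route F: Route F wins 30–15.
  Route B vs Route H: Route H wins 45–0.
  Route C vs Route F: Route F wins 28–17.
  Route C vs Route H: Route H wins 45–0.
  Route F vs Route H: Route H wins 38–7.
Copeland scores (wins − losses):
  Route E: 3 − 1 = 2
  Route B: 1 − 3 = -2
  Route C: 0 − 4 = -4
  Route F: 2 − 2 = 0
  Route H: 4 − 0 = 4
Route H has the best Copeland score.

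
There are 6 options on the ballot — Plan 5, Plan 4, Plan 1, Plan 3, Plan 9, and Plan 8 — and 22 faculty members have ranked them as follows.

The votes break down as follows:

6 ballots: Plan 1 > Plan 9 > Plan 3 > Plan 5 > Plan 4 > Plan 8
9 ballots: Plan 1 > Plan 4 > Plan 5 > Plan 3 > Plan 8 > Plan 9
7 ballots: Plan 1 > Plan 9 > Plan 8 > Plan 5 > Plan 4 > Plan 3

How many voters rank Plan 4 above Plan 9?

9

Ballots ranking Plan 4 above Plan 9: 9.
Ballots ranking Plan 9 above Plan 4: 6+7 = 13.
So 9 of 22 voters prefer Plan 4 to Plan 9.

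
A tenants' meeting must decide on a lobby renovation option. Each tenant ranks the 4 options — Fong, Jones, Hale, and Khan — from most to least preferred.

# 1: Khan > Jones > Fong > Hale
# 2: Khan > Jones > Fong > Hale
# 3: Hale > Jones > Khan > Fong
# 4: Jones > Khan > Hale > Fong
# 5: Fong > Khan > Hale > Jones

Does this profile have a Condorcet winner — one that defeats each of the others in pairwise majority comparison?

Head-to-head results (5 voters total):
Fong vs Jones: Jones wins 4–1.
Fong vs Hale: Fong wins 3–2.
Fong vs Khan: Khan wins 4–1.
Jones vs Hale: Jones wins 3–2.
Jones vs Khan: Khan wins 3–2.
Hale vs Khan: Khan wins 4–1.
Khan beats each rival — Fong (4–1), Jones (3–2), Hale (4–1) — so Khan is the Condorcet winner.

Yes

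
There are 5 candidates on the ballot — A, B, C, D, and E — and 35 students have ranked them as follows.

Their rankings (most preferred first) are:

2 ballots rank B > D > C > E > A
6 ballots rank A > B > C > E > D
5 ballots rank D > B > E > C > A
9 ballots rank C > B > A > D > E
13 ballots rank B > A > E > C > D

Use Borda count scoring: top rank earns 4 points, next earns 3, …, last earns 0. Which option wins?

Borda scores:
  A: 2·0 + 6·4 + 5·0 + 9·2 + 13·3 = 81
  B: 2·4 + 6·3 + 5·3 + 9·3 + 13·4 = 120
  C: 2·2 + 6·2 + 5·1 + 9·4 + 13·1 = 70
  D: 2·3 + 6·0 + 5·4 + 9·1 + 13·0 = 35
  E: 2·1 + 6·1 + 5·2 + 9·0 + 13·2 = 44
B has the highest total.

B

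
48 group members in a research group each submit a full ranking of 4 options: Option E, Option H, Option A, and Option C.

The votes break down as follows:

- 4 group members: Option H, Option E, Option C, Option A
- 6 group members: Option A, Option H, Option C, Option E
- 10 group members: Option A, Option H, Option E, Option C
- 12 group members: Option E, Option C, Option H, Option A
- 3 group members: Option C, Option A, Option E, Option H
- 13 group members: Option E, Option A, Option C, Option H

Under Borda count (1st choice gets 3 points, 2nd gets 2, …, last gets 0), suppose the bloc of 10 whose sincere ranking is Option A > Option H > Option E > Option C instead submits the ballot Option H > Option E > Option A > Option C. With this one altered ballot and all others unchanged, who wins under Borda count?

Borda totals with the altered ballot: Option E 106, Option H 66, Option A 60, Option C 56.
The winner is unchanged: still Option E.

Option E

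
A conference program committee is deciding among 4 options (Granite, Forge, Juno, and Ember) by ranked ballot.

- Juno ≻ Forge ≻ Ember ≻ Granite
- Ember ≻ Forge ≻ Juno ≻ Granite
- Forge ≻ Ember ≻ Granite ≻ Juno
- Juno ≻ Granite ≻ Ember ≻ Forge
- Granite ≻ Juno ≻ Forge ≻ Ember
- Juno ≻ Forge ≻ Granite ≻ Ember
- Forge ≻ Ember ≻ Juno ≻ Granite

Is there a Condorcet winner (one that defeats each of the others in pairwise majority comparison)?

Head-to-head results (7 voters total):
Granite vs Forge: Forge wins 5–2.
Granite vs Juno: Juno wins 5–2.
Granite vs Ember: Ember wins 4–3.
Forge vs Juno: Juno wins 4–3.
Forge vs Ember: Forge wins 5–2.
Juno vs Ember: Juno wins 4–3.
Juno beats each rival — Granite (5–2), Forge (4–3), Ember (4–3) — so Juno is the Condorcet winner.

Yes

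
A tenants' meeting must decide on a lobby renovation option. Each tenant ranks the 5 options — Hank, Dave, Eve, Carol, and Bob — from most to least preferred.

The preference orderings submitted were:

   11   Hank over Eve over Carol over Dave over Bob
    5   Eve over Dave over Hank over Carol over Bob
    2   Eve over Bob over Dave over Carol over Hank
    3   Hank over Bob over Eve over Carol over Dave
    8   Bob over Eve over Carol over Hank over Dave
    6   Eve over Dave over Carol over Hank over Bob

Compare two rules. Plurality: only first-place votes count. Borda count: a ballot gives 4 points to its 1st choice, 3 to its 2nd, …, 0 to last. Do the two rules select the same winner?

No

Plurality first-place counts: Hank 14, Dave 0, Eve 13, Carol 0, Bob 8 → Hank.
Borda totals: Hank 80, Dave 48, Eve 115, Carol 60, Bob 47 → Eve.
The two rules disagree: plurality picks Hank, Borda picks Eve.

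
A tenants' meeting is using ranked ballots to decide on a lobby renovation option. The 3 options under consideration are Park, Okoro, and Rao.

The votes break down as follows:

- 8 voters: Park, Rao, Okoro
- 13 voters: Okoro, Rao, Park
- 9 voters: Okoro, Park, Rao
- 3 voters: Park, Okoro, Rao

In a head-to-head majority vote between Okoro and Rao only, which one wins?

Ballots ranking Okoro above Rao: 13+9+3 = 25.
Ballots ranking Rao above Okoro: 8.
Okoro wins the head-to-head, 25–8.

Okoro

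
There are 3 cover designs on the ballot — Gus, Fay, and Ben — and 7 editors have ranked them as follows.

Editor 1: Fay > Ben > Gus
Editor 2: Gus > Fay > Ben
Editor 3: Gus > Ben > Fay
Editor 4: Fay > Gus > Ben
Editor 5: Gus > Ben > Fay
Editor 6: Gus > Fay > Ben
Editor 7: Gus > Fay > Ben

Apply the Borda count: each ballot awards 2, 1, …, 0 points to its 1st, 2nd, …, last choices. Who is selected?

Gus

Borda scores:
  Gus: 0 + 2 + 2 + 1 + 2 + 2 + 2 = 11
  Fay: 2 + 1 + 0 + 2 + 0 + 1 + 1 = 7
  Ben: 1 + 0 + 1 + 0 + 1 + 0 + 0 = 3
Gus has the highest total.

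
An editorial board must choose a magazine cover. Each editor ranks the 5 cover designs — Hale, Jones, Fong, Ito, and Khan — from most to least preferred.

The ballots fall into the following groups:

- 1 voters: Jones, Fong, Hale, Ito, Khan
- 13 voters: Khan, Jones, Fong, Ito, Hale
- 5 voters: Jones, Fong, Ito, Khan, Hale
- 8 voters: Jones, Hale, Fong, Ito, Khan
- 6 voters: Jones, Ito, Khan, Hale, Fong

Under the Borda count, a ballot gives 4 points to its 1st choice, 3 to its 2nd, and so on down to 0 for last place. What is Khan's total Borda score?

69

Borda scores:
  Hale: 2 + 13·0 + 5·0 + 8·3 + 6·1 = 32
  Jones: 4 + 13·3 + 5·4 + 8·4 + 6·4 = 119
  Fong: 3 + 13·2 + 5·3 + 8·2 + 6·0 = 60
  Ito: 1 + 13·1 + 5·2 + 8·1 + 6·3 = 50
  Khan: 0 + 13·4 + 5·1 + 8·0 + 6·2 = 69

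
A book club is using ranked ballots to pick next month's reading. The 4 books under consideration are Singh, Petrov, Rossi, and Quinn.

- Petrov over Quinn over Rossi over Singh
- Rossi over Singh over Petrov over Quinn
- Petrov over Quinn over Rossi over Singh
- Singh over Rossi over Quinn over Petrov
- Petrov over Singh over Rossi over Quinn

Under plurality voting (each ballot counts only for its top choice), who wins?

First-place vote totals:
  Singh: 1
  Petrov: 3
  Rossi: 1
  Quinn: 0
Petrov has the most first-place votes.

Petrov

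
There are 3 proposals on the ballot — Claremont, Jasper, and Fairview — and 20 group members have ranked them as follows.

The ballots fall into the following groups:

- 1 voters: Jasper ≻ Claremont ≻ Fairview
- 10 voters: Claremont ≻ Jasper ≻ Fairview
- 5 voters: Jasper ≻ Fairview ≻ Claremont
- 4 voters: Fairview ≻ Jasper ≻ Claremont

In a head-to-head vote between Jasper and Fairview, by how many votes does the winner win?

Ballots ranking Jasper above Fairview: 1+10+5 = 16.
Ballots ranking Fairview above Jasper: 4.
Jasper wins 16–4, a margin of 12.

12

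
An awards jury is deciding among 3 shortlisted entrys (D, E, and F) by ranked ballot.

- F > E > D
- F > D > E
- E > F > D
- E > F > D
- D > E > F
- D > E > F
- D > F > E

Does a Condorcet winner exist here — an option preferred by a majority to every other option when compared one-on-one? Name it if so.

Head-to-head results (7 voters total):
D vs E: D wins 4–3.
D vs F: F wins 4–3.
E vs F: E wins 4–3.
No candidate beats all others: D beats E beats F beats D, a majority cycle.

There is no Condorcet winner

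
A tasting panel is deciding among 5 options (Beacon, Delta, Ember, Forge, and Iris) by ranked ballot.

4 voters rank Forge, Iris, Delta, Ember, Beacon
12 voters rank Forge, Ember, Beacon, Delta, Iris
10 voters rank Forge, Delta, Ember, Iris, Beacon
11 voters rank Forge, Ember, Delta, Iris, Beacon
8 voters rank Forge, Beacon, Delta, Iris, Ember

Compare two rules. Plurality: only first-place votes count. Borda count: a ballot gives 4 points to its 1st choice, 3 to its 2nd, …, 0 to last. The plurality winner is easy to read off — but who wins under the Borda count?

Forge

Plurality first-place counts: Beacon 0, Delta 0, Ember 0, Forge 45, Iris 0 → Forge.
Borda totals: Beacon 48, Delta 88, Ember 93, Forge 180, Iris 41 → Forge.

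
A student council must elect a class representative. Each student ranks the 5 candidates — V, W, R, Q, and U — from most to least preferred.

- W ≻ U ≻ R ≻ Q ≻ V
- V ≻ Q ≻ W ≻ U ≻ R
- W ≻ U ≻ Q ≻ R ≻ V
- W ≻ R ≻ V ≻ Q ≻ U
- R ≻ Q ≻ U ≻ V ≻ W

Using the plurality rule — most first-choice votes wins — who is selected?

First-place vote totals:
  V: 1
  W: 3
  R: 1
  Q: 0
  U: 0
W has the most first-place votes.

W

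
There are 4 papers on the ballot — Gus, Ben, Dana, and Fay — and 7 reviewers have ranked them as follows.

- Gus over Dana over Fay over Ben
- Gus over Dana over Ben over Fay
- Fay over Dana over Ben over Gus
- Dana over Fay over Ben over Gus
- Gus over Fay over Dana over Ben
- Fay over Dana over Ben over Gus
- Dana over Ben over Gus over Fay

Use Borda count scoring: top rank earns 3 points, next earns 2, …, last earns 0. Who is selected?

Dana

Borda scores:
  Gus: 3 + 3 + 0 + 0 + 3 + 0 + 1 = 10
  Ben: 0 + 1 + 1 + 1 + 0 + 1 + 2 = 6
  Dana: 2 + 2 + 2 + 3 + 1 + 2 + 3 = 15
  Fay: 1 + 0 + 3 + 2 + 2 + 3 + 0 = 11
Dana has the highest total.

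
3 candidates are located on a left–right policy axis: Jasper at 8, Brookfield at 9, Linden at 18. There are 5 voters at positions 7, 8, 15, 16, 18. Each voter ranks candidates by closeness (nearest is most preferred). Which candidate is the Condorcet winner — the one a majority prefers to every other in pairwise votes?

With single-peaked preferences on a line, the Condorcet winner is the candidate closest to the median voter.
The median voter (position 15) is closest to Linden at 18.
Check: Linden vs Jasper — voters closer to Linden: 3 of 5.

Linden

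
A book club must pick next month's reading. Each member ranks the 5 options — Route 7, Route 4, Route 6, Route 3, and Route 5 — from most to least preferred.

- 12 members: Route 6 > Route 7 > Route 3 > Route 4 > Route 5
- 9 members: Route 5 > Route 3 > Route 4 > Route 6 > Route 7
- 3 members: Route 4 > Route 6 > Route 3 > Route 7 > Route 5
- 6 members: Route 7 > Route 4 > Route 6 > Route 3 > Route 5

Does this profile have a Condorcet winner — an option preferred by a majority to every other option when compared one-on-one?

Head-to-head results (30 voters total):
Route 7 vs Route 4: Route 7 wins 18–12.
Route 7 vs Route 6: Route 6 wins 24–6.
Route 7 vs Route 3: Route 7 wins 18–12.
Route 7 vs Route 5: Route 7 wins 21–9.
Route 4 vs Route 6: Route 4 wins 18–12.
Route 4 vs Route 3: Route 3 wins 21–9.
Route 4 vs Route 5: Route 4 wins 21–9.
Route 6 vs Route 3: Route 6 wins 21–9.
Route 6 vs Route 5: Route 6 wins 21–9.
Route 3 vs Route 5: Route 3 wins 21–9.
No candidate beats all others: Route 7 beats Route 4 beats Route 6 beats Route 7, a majority cycle.

No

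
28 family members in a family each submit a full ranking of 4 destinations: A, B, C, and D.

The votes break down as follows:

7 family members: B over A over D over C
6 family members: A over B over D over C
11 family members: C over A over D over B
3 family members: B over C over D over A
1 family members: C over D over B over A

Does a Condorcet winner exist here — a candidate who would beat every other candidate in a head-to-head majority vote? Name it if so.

There is no Condorcet winner

Head-to-head results (28 voters total):
A vs B: A wins 17–11.
A vs C: C wins 15–13.
A vs D: A wins 24–4.
B vs C: B wins 16–12.
B vs D: B wins 16–12.
C vs D: C wins 15–13.
No candidate beats all others: A beats B beats C beats A, a majority cycle.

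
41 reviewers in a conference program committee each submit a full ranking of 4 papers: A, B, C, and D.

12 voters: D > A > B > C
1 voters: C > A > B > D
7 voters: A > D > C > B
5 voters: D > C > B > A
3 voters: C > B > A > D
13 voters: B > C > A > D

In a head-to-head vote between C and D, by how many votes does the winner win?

Ballots ranking C above D: 1+3+13 = 17.
Ballots ranking D above C: 12+7+5 = 24.
D wins 24–17, a margin of 7.

7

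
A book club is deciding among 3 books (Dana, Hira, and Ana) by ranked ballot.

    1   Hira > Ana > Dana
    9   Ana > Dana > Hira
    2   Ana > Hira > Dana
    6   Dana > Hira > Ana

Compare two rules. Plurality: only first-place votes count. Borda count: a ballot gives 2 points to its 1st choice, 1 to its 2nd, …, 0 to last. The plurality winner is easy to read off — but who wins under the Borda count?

Plurality first-place counts: Dana 6, Hira 1, Ana 11 → Ana.
Borda totals: Dana 21, Hira 10, Ana 23 → Ana.

Ana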